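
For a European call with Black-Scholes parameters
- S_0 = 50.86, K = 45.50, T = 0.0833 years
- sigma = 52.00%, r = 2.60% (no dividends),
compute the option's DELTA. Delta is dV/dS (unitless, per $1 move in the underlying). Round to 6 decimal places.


d1 = 0.8315000354; d2 = 0.6814189906
phi(d1) = 0.2823424205; exp(-qT) = 1.0000000000; exp(-rT) = 0.9978365437
N(d1) = 0.7971543959
Delta = exp(-qT) * N(d1) = 1.0000000000 * 0.7971543959 = 0.797154

Answer: Delta = 0.797154


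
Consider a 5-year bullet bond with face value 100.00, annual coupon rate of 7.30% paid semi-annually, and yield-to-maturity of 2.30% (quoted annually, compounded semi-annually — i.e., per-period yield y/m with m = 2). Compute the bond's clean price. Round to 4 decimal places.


Answer: Price = 123.4889

Derivation:
Coupon per period c = face * coupon_rate / m = 3.650000
Periods per year m = 2; per-period yield y/m = 0.011500
Number of cashflows N = 10
Cashflows (t years, CF_t, discount factor 1/(1+y/m)^(m*t), PV):
  t = 0.5000: CF_t = 3.650000, DF = 0.988631, PV = 3.608502
  t = 1.0000: CF_t = 3.650000, DF = 0.977391, PV = 3.567476
  t = 1.5000: CF_t = 3.650000, DF = 0.966279, PV = 3.526917
  t = 2.0000: CF_t = 3.650000, DF = 0.955293, PV = 3.486818
  t = 2.5000: CF_t = 3.650000, DF = 0.944432, PV = 3.447176
  t = 3.0000: CF_t = 3.650000, DF = 0.933694, PV = 3.407984
  t = 3.5000: CF_t = 3.650000, DF = 0.923079, PV = 3.369238
  t = 4.0000: CF_t = 3.650000, DF = 0.912584, PV = 3.330932
  t = 4.5000: CF_t = 3.650000, DF = 0.902209, PV = 3.293062
  t = 5.0000: CF_t = 103.650000, DF = 0.891951, PV = 92.450749
Price P = sum_t PV_t = 123.488854


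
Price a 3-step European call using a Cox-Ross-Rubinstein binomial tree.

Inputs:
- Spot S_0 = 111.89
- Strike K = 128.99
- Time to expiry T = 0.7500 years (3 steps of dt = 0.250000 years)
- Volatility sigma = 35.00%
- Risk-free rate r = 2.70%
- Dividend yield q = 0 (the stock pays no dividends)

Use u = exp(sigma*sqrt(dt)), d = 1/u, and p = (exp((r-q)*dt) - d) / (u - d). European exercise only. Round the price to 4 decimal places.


Answer: Price = V(0,0) = 7.8413

Derivation:
dt = T/N = 0.250000
u = exp(sigma*sqrt(dt)) = 1.191246; d = 1/u = 0.839457
p = (exp((r-q)*dt) - d) / (u - d) = 0.475614
Discount per step: exp(-r*dt) = 0.993273
Stock lattice S(k, i) with i counting down-moves:
  k=0: S(0,0) = 111.8900
  k=1: S(1,0) = 133.2885; S(1,1) = 93.9268
  k=2: S(2,0) = 158.7795; S(2,1) = 111.8900; S(2,2) = 78.8476
  k=3: S(3,0) = 189.1454; S(3,1) = 133.2885; S(3,2) = 93.9268; S(3,3) = 66.1891
Terminal payoffs V(N, i) = max(S_T - K, 0):
  V(3,0) = 60.155441; V(3,1) = 4.298539; V(3,2) = 0.000000; V(3,3) = 0.000000
Backward induction: V(k, i) = exp(-r*dt) * [p * V(k+1, i) + (1-p) * V(k+1, i+1)].
  V(2,0) = exp(-r*dt) * [p*60.155441 + (1-p)*4.298539] = 30.657219
  V(2,1) = exp(-r*dt) * [p*4.298539 + (1-p)*0.000000] = 2.030691
  V(2,2) = exp(-r*dt) * [p*0.000000 + (1-p)*0.000000] = 0.000000
  V(1,0) = exp(-r*dt) * [p*30.657219 + (1-p)*2.030691] = 15.540610
  V(1,1) = exp(-r*dt) * [p*2.030691 + (1-p)*0.000000] = 0.959327
  V(0,0) = exp(-r*dt) * [p*15.540610 + (1-p)*0.959327] = 7.841280


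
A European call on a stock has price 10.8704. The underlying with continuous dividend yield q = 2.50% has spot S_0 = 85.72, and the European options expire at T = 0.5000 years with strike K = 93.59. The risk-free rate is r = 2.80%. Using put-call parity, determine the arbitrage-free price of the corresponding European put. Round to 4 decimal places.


Put-call parity: C - P = S_0 * exp(-qT) - K * exp(-rT).
S_0 * exp(-qT) = 85.7200 * 0.98757780 = 84.65516906
K * exp(-rT) = 93.5900 * 0.98609754 = 92.28886917
P = C - S*exp(-qT) + K*exp(-rT)
P = 10.8704 - 84.65516906 + 92.28886917 = 18.5041

Answer: Put price = 18.5041


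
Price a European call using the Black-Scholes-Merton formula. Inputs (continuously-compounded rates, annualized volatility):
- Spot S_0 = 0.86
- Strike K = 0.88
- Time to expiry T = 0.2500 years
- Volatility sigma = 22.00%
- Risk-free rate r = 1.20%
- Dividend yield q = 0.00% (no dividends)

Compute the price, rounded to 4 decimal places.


Answer: Price = 0.0300

Derivation:
d1 = (ln(S/K) + (r - q + 0.5*sigma^2) * T) / (sigma * sqrt(T)) = -0.12672289
d2 = d1 - sigma * sqrt(T) = -0.23672289
exp(-rT) = 0.99700450; exp(-qT) = 1.00000000
C = S_0 * exp(-qT) * N(d1) - K * exp(-rT) * N(d2)
N(d1) = 0.44957986; N(d2) = 0.40643589
C = 0.8600 * 1.00000000 * 0.44957986 - 0.8800 * 0.99700450 * 0.40643589 = 0.0300


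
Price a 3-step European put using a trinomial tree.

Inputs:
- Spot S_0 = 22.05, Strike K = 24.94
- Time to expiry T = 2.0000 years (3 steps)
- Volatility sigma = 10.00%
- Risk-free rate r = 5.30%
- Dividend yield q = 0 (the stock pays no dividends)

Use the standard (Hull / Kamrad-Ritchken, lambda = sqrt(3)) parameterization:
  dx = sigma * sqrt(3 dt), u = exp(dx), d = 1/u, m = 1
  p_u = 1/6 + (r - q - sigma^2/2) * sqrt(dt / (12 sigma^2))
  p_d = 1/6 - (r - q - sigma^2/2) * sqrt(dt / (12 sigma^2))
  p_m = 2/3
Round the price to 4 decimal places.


Answer: Price = V(0,0) = 1.3550

Derivation:
dt = T/N = 0.666667; dx = sigma*sqrt(3*dt) = 0.141421
u = exp(dx) = 1.151910; d = 1/u = 0.868123
p_u = 0.279804, p_m = 0.666667, p_d = 0.053530
Discount per step: exp(-r*dt) = 0.965284
Stock lattice S(k, j) with j the centered position index:
  k=0: S(0,+0) = 22.0500
  k=1: S(1,-1) = 19.1421; S(1,+0) = 22.0500; S(1,+1) = 25.3996
  k=2: S(2,-2) = 16.6177; S(2,-1) = 19.1421; S(2,+0) = 22.0500; S(2,+1) = 25.3996; S(2,+2) = 29.2581
  k=3: S(3,-3) = 14.4262; S(3,-2) = 16.6177; S(3,-1) = 19.1421; S(3,+0) = 22.0500; S(3,+1) = 25.3996; S(3,+2) = 29.2581; S(3,+3) = 33.7027
Terminal payoffs V(N, j) = max(K - S_T, 0):
  V(3,-3) = 10.513763; V(3,-2) = 8.322275; V(3,-1) = 5.797878; V(3,+0) = 2.890000; V(3,+1) = 0.000000; V(3,+2) = 0.000000; V(3,+3) = 0.000000
Backward induction: V(k, j) = exp(-r*dt) * [p_u * V(k+1, j+1) + p_m * V(k+1, j) + p_d * V(k+1, j-1)]
  V(2,-2) = exp(-r*dt) * [p_u*5.797878 + p_m*8.322275 + p_d*10.513763] = 7.464778
  V(2,-1) = exp(-r*dt) * [p_u*2.890000 + p_m*5.797878 + p_d*8.322275] = 4.941647
  V(2,+0) = exp(-r*dt) * [p_u*0.000000 + p_m*2.890000 + p_d*5.797878] = 2.159363
  V(2,+1) = exp(-r*dt) * [p_u*0.000000 + p_m*0.000000 + p_d*2.890000] = 0.149330
  V(2,+2) = exp(-r*dt) * [p_u*0.000000 + p_m*0.000000 + p_d*0.000000] = 0.000000
  V(1,-1) = exp(-r*dt) * [p_u*2.159363 + p_m*4.941647 + p_d*7.464778] = 4.148997
  V(1,+0) = exp(-r*dt) * [p_u*0.149330 + p_m*2.159363 + p_d*4.941647] = 1.685272
  V(1,+1) = exp(-r*dt) * [p_u*0.000000 + p_m*0.149330 + p_d*2.159363] = 0.207674
  V(0,+0) = exp(-r*dt) * [p_u*0.207674 + p_m*1.685272 + p_d*4.148997] = 1.354985


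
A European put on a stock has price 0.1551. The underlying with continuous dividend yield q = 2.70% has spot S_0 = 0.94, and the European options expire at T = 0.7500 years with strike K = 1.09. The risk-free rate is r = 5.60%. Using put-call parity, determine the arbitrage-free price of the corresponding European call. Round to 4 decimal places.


Answer: Call price = 0.0311

Derivation:
Put-call parity: C - P = S_0 * exp(-qT) - K * exp(-rT).
S_0 * exp(-qT) = 0.9400 * 0.97995365 = 0.92115644
K * exp(-rT) = 1.0900 * 0.95886978 = 1.04516806
C = P + S*exp(-qT) - K*exp(-rT)
C = 0.1551 + 0.92115644 - 1.04516806 = 0.0311


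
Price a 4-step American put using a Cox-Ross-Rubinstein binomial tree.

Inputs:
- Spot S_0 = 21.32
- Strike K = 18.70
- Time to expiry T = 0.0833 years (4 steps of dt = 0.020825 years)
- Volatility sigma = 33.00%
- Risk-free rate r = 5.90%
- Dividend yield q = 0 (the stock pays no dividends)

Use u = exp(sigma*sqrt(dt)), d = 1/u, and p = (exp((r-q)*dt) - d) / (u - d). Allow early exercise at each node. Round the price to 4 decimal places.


Answer: Price = V(0,0) = 0.0665

Derivation:
dt = T/N = 0.020825
u = exp(sigma*sqrt(dt)) = 1.048774; d = 1/u = 0.953494
p = (exp((r-q)*dt) - d) / (u - d) = 0.501000
Discount per step: exp(-r*dt) = 0.998772
Stock lattice S(k, i) with i counting down-moves:
  k=0: S(0,0) = 21.3200
  k=1: S(1,0) = 22.3599; S(1,1) = 20.3285
  k=2: S(2,0) = 23.4504; S(2,1) = 21.3200; S(2,2) = 19.3831
  k=3: S(3,0) = 24.5942; S(3,1) = 22.3599; S(3,2) = 20.3285; S(3,3) = 18.4817
  k=4: S(4,0) = 25.7938; S(4,1) = 23.4504; S(4,2) = 21.3200; S(4,3) = 19.3831; S(4,4) = 17.6222
Terminal payoffs V(N, i) = max(K - S_T, 0):
  V(4,0) = 0.000000; V(4,1) = 0.000000; V(4,2) = 0.000000; V(4,3) = 0.000000; V(4,4) = 1.077824
Backward induction: V(k, i) = exp(-r*dt) * [p * V(k+1, i) + (1-p) * V(k+1, i+1)]; then take max(V_cont, immediate exercise) for American.
  V(3,0) = exp(-r*dt) * [p*0.000000 + (1-p)*0.000000] = 0.000000; exercise = 0.000000; V(3,0) = max -> 0.000000
  V(3,1) = exp(-r*dt) * [p*0.000000 + (1-p)*0.000000] = 0.000000; exercise = 0.000000; V(3,1) = max -> 0.000000
  V(3,2) = exp(-r*dt) * [p*0.000000 + (1-p)*0.000000] = 0.000000; exercise = 0.000000; V(3,2) = max -> 0.000000
  V(3,3) = exp(-r*dt) * [p*0.000000 + (1-p)*1.077824] = 0.537173; exercise = 0.218320; V(3,3) = max -> 0.537173
  V(2,0) = exp(-r*dt) * [p*0.000000 + (1-p)*0.000000] = 0.000000; exercise = 0.000000; V(2,0) = max -> 0.000000
  V(2,1) = exp(-r*dt) * [p*0.000000 + (1-p)*0.000000] = 0.000000; exercise = 0.000000; V(2,1) = max -> 0.000000
  V(2,2) = exp(-r*dt) * [p*0.000000 + (1-p)*0.537173] = 0.267720; exercise = 0.000000; V(2,2) = max -> 0.267720
  V(1,0) = exp(-r*dt) * [p*0.000000 + (1-p)*0.000000] = 0.000000; exercise = 0.000000; V(1,0) = max -> 0.000000
  V(1,1) = exp(-r*dt) * [p*0.000000 + (1-p)*0.267720] = 0.133428; exercise = 0.000000; V(1,1) = max -> 0.133428
  V(0,0) = exp(-r*dt) * [p*0.000000 + (1-p)*0.133428] = 0.066499; exercise = 0.000000; V(0,0) = max -> 0.066499


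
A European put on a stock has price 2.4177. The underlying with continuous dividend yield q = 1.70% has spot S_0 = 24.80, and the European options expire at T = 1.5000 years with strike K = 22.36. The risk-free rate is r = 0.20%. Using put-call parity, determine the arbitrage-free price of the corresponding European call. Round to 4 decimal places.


Answer: Call price = 4.3003

Derivation:
Put-call parity: C - P = S_0 * exp(-qT) - K * exp(-rT).
S_0 * exp(-qT) = 24.8000 * 0.97482238 = 24.17559500
K * exp(-rT) = 22.3600 * 0.99700450 = 22.29302052
C = P + S*exp(-qT) - K*exp(-rT)
C = 2.4177 + 24.17559500 - 22.29302052 = 4.3003


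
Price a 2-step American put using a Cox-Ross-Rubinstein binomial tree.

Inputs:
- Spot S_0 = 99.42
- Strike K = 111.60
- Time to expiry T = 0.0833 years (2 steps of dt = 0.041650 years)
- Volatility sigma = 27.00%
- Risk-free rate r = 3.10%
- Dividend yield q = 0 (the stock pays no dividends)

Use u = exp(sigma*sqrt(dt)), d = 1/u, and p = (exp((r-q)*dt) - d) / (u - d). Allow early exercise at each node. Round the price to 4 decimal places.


dt = T/N = 0.041650
u = exp(sigma*sqrt(dt)) = 1.056649; d = 1/u = 0.946388
p = (exp((r-q)*dt) - d) / (u - d) = 0.497945
Discount per step: exp(-r*dt) = 0.998710
Stock lattice S(k, i) with i counting down-moves:
  k=0: S(0,0) = 99.4200
  k=1: S(1,0) = 105.0520; S(1,1) = 94.0899
  k=2: S(2,0) = 111.0031; S(2,1) = 99.4200; S(2,2) = 89.0456
Terminal payoffs V(N, i) = max(K - S_T, 0):
  V(2,0) = 0.596882; V(2,1) = 12.180000; V(2,2) = 22.554426
Backward induction: V(k, i) = exp(-r*dt) * [p * V(k+1, i) + (1-p) * V(k+1, i+1)]; then take max(V_cont, immediate exercise) for American.
  V(1,0) = exp(-r*dt) * [p*0.596882 + (1-p)*12.180000] = 6.403966; exercise = 6.547965; V(1,0) = max -> 6.547965
  V(1,1) = exp(-r*dt) * [p*12.180000 + (1-p)*22.554426] = 17.366092; exercise = 17.510091; V(1,1) = max -> 17.510091
  V(0,0) = exp(-r*dt) * [p*6.547965 + (1-p)*17.510091] = 12.036001; exercise = 12.180000; V(0,0) = max -> 12.180000

Answer: Price = V(0,0) = 12.1800


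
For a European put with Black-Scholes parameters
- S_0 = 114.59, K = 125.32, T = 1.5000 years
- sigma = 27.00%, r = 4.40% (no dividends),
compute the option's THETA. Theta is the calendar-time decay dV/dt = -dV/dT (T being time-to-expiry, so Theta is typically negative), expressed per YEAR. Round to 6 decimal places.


Answer: Theta = -1.953333

Derivation:
d1 = 0.0942450987; d2 = -0.2364360166
phi(d1) = 0.3971744785; exp(-qT) = 1.0000000000; exp(-rT) = 0.9361308643
Theta = -S*exp(-qT)*phi(d1)*sigma/(2*sqrt(T)) + r*K*exp(-rT)*N(-d2) - q*S*exp(-qT)*N(-d1)
N(-d1) = 0.4624572303; N(-d2) = 0.5934528244; sqrt(T) = 1.2247448714
Term 1 = -114.5900 * 1.0000000000 * 0.3971744785 * 0.2700 / (2 * 1.2247448714) = -5.0166776076
Term 2 = 0.0440 * 125.3200 * 0.9361308643 * 0.5934528244 = 3.0633444169
Term 3 = 0 (no dividend yield, q = 0)
Theta = -5.0166776076 + (3.0633444169) + (0.0000000000) = -1.953333


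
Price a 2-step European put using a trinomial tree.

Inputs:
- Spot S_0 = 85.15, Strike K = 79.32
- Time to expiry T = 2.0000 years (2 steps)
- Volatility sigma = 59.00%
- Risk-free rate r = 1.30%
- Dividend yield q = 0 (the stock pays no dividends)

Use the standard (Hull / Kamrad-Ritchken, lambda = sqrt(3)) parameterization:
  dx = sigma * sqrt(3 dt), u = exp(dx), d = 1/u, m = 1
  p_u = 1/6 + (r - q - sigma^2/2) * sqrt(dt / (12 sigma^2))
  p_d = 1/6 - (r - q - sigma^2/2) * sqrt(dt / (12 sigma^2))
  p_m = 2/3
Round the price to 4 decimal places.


Answer: Price = V(0,0) = 19.5306

Derivation:
dt = T/N = 1.000000; dx = sigma*sqrt(3*dt) = 1.021910
u = exp(dx) = 2.778497; d = 1/u = 0.359907
p_u = 0.087868, p_m = 0.666667, p_d = 0.245465
Discount per step: exp(-r*dt) = 0.987084
Stock lattice S(k, j) with j the centered position index:
  k=0: S(0,+0) = 85.1500
  k=1: S(1,-1) = 30.6461; S(1,+0) = 85.1500; S(1,+1) = 236.5890
  k=2: S(2,-2) = 11.0297; S(2,-1) = 30.6461; S(2,+0) = 85.1500; S(2,+1) = 236.5890; S(2,+2) = 657.3617
Terminal payoffs V(N, j) = max(K - S_T, 0):
  V(2,-2) = 68.290269; V(2,-1) = 48.673930; V(2,+0) = 0.000000; V(2,+1) = 0.000000; V(2,+2) = 0.000000
Backward induction: V(k, j) = exp(-r*dt) * [p_u * V(k+1, j+1) + p_m * V(k+1, j) + p_d * V(k+1, j-1)]
  V(1,-1) = exp(-r*dt) * [p_u*0.000000 + p_m*48.673930 + p_d*68.290269] = 48.576553
  V(1,+0) = exp(-r*dt) * [p_u*0.000000 + p_m*0.000000 + p_d*48.673930] = 11.793440
  V(1,+1) = exp(-r*dt) * [p_u*0.000000 + p_m*0.000000 + p_d*0.000000] = 0.000000
  V(0,+0) = exp(-r*dt) * [p_u*0.000000 + p_m*11.793440 + p_d*48.576553] = 19.530591


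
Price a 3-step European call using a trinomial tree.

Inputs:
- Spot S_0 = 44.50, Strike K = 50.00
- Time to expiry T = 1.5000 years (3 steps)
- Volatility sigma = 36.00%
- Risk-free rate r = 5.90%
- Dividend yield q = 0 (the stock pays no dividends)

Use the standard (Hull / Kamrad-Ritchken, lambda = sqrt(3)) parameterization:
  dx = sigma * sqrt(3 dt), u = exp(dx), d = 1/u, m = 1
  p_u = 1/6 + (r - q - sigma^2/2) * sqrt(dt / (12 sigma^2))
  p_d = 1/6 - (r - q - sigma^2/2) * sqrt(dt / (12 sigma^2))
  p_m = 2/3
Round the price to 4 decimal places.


dt = T/N = 0.500000; dx = sigma*sqrt(3*dt) = 0.440908
u = exp(dx) = 1.554118; d = 1/u = 0.643452
p_u = 0.163378, p_m = 0.666667, p_d = 0.169955
Discount per step: exp(-r*dt) = 0.970931
Stock lattice S(k, j) with j the centered position index:
  k=0: S(0,+0) = 44.5000
  k=1: S(1,-1) = 28.6336; S(1,+0) = 44.5000; S(1,+1) = 69.1582
  k=2: S(2,-2) = 18.4243; S(2,-1) = 28.6336; S(2,+0) = 44.5000; S(2,+1) = 69.1582; S(2,+2) = 107.4801
  k=3: S(3,-3) = 11.8552; S(3,-2) = 18.4243; S(3,-1) = 28.6336; S(3,+0) = 44.5000; S(3,+1) = 69.1582; S(3,+2) = 107.4801; S(3,+3) = 167.0367
Terminal payoffs V(N, j) = max(S_T - K, 0):
  V(3,-3) = 0.000000; V(3,-2) = 0.000000; V(3,-1) = 0.000000; V(3,+0) = 0.000000; V(3,+1) = 19.158249; V(3,+2) = 57.480077; V(3,+3) = 117.036717
Backward induction: V(k, j) = exp(-r*dt) * [p_u * V(k+1, j+1) + p_m * V(k+1, j) + p_d * V(k+1, j-1)]
  V(2,-2) = exp(-r*dt) * [p_u*0.000000 + p_m*0.000000 + p_d*0.000000] = 0.000000
  V(2,-1) = exp(-r*dt) * [p_u*0.000000 + p_m*0.000000 + p_d*0.000000] = 0.000000
  V(2,+0) = exp(-r*dt) * [p_u*19.158249 + p_m*0.000000 + p_d*0.000000] = 3.039049
  V(2,+1) = exp(-r*dt) * [p_u*57.480077 + p_m*19.158249 + p_d*0.000000] = 21.518883
  V(2,+2) = exp(-r*dt) * [p_u*117.036717 + p_m*57.480077 + p_d*19.158249] = 58.932905
  V(1,-1) = exp(-r*dt) * [p_u*3.039049 + p_m*0.000000 + p_d*0.000000] = 0.482081
  V(1,+0) = exp(-r*dt) * [p_u*21.518883 + p_m*3.039049 + p_d*0.000000] = 5.380651
  V(1,+1) = exp(-r*dt) * [p_u*58.932905 + p_m*21.518883 + p_d*3.039049] = 23.778839
  V(0,+0) = exp(-r*dt) * [p_u*23.778839 + p_m*5.380651 + p_d*0.482081] = 7.334385

Answer: Price = V(0,0) = 7.3344


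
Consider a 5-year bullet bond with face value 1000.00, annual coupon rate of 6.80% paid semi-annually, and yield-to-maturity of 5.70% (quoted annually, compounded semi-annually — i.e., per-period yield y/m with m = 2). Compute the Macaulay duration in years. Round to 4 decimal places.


Coupon per period c = face * coupon_rate / m = 34.000000
Periods per year m = 2; per-period yield y/m = 0.028500
Number of cashflows N = 10
Cashflows (t years, CF_t, discount factor 1/(1+y/m)^(m*t), PV):
  t = 0.5000: CF_t = 34.000000, DF = 0.972290, PV = 33.057851
  t = 1.0000: CF_t = 34.000000, DF = 0.945347, PV = 32.141810
  t = 1.5000: CF_t = 34.000000, DF = 0.919152, PV = 31.251152
  t = 2.0000: CF_t = 34.000000, DF = 0.893682, PV = 30.385174
  t = 2.5000: CF_t = 34.000000, DF = 0.868917, PV = 29.543193
  t = 3.0000: CF_t = 34.000000, DF = 0.844840, PV = 28.724544
  t = 3.5000: CF_t = 34.000000, DF = 0.821429, PV = 27.928579
  t = 4.0000: CF_t = 34.000000, DF = 0.798667, PV = 27.154671
  t = 4.5000: CF_t = 34.000000, DF = 0.776536, PV = 26.402208
  t = 5.0000: CF_t = 1034.000000, DF = 0.755018, PV = 780.688134
Price P = sum_t PV_t = 1047.277317
Macaulay numerator sum_t t * PV_t:
  t * PV_t at t = 0.5000: 16.528926
  t * PV_t at t = 1.0000: 32.141810
  t * PV_t at t = 1.5000: 46.876728
  t * PV_t at t = 2.0000: 60.770349
  t * PV_t at t = 2.5000: 73.857983
  t * PV_t at t = 3.0000: 86.173632
  t * PV_t at t = 3.5000: 97.750028
  t * PV_t at t = 4.0000: 108.618685
  t * PV_t at t = 4.5000: 118.809937
  t * PV_t at t = 5.0000: 3903.440671
Macaulay duration D = (sum_t t * PV_t) / P = 4544.968747 / 1047.277317 = 4.339795

Answer: Macaulay duration = 4.3398 years


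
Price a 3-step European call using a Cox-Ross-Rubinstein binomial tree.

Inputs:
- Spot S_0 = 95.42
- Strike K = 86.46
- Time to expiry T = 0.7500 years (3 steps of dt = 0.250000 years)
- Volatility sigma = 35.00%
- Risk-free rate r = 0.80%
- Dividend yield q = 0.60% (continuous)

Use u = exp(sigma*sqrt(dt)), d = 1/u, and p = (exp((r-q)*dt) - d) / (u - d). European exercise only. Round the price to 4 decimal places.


Answer: Price = V(0,0) = 16.3569

Derivation:
dt = T/N = 0.250000
u = exp(sigma*sqrt(dt)) = 1.191246; d = 1/u = 0.839457
p = (exp((r-q)*dt) - d) / (u - d) = 0.457783
Discount per step: exp(-r*dt) = 0.998002
Stock lattice S(k, i) with i counting down-moves:
  k=0: S(0,0) = 95.4200
  k=1: S(1,0) = 113.6687; S(1,1) = 80.1010
  k=2: S(2,0) = 135.4074; S(2,1) = 95.4200; S(2,2) = 67.2413
  k=3: S(3,0) = 161.3036; S(3,1) = 113.6687; S(3,2) = 80.1010; S(3,3) = 56.4462
Terminal payoffs V(N, i) = max(S_T - K, 0):
  V(3,0) = 74.843583; V(3,1) = 27.208714; V(3,2) = 0.000000; V(3,3) = 0.000000
Backward induction: V(k, i) = exp(-r*dt) * [p * V(k+1, i) + (1-p) * V(k+1, i+1)].
  V(2,0) = exp(-r*dt) * [p*74.843583 + (1-p)*27.208714] = 48.917214
  V(2,1) = exp(-r*dt) * [p*27.208714 + (1-p)*0.000000] = 12.430800
  V(2,2) = exp(-r*dt) * [p*0.000000 + (1-p)*0.000000] = 0.000000
  V(1,0) = exp(-r*dt) * [p*48.917214 + (1-p)*12.430800] = 29.075450
  V(1,1) = exp(-r*dt) * [p*12.430800 + (1-p)*0.000000] = 5.679239
  V(0,0) = exp(-r*dt) * [p*29.075450 + (1-p)*5.679239] = 16.356879


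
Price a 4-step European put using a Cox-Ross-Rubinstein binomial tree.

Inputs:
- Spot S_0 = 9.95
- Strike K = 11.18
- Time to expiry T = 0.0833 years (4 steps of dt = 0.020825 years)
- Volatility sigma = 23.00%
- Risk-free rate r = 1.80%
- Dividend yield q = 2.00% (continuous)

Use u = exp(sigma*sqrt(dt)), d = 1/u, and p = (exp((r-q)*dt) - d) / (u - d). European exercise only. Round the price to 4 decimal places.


Answer: Price = V(0,0) = 1.2404

Derivation:
dt = T/N = 0.020825
u = exp(sigma*sqrt(dt)) = 1.033748; d = 1/u = 0.967354
p = (exp((r-q)*dt) - d) / (u - d) = 0.491076
Discount per step: exp(-r*dt) = 0.999625
Stock lattice S(k, i) with i counting down-moves:
  k=0: S(0,0) = 9.9500
  k=1: S(1,0) = 10.2858; S(1,1) = 9.6252
  k=2: S(2,0) = 10.6329; S(2,1) = 9.9500; S(2,2) = 9.3109
  k=3: S(3,0) = 10.9918; S(3,1) = 10.2858; S(3,2) = 9.6252; S(3,3) = 9.0070
  k=4: S(4,0) = 11.3627; S(4,1) = 10.6329; S(4,2) = 9.9500; S(4,3) = 9.3109; S(4,4) = 8.7129
Terminal payoffs V(N, i) = max(K - S_T, 0):
  V(4,0) = 0.000000; V(4,1) = 0.547083; V(4,2) = 1.230000; V(4,3) = 1.869055; V(4,4) = 2.467066
Backward induction: V(k, i) = exp(-r*dt) * [p * V(k+1, i) + (1-p) * V(k+1, i+1)].
  V(3,0) = exp(-r*dt) * [p*0.000000 + (1-p)*0.547083] = 0.278320
  V(3,1) = exp(-r*dt) * [p*0.547083 + (1-p)*1.230000] = 0.894301
  V(3,2) = exp(-r*dt) * [p*1.230000 + (1-p)*1.869055] = 1.554648
  V(3,3) = exp(-r*dt) * [p*1.869055 + (1-p)*2.467066] = 2.172583
  V(2,0) = exp(-r*dt) * [p*0.278320 + (1-p)*0.894301] = 0.591586
  V(2,1) = exp(-r*dt) * [p*0.894301 + (1-p)*1.554648] = 1.229906
  V(2,2) = exp(-r*dt) * [p*1.554648 + (1-p)*2.172583] = 1.868430
  V(1,0) = exp(-r*dt) * [p*0.591586 + (1-p)*1.229906] = 0.916099
  V(1,1) = exp(-r*dt) * [p*1.229906 + (1-p)*1.868430] = 1.554284
  V(0,0) = exp(-r*dt) * [p*0.916099 + (1-p)*1.554284] = 1.240422


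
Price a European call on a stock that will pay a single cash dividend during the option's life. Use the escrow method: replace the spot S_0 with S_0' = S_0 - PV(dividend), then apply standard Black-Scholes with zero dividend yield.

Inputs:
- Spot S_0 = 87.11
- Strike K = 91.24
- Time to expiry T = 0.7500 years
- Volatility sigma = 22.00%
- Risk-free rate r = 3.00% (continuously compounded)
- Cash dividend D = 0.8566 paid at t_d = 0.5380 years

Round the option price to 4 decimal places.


PV(D) = D * exp(-r * t_d) = 0.8566 * 0.98398955 = 0.84288545
S_0' = S_0 - PV(D) = 87.1100 - 0.84288545 = 86.26711455
d1 = (ln(S_0'/K) + (r + sigma^2/2)*T) / (sigma*sqrt(T)) = -0.08080244
d2 = d1 - sigma*sqrt(T) = -0.27132802
exp(-rT) = 0.97775124
N(d1) = 0.46779954; N(d2) = 0.39306938
C = S_0' * N(d1) - K * exp(-rT) * N(d2) = 86.26711455 * 0.46779954 - 91.2400 * 0.97775124 * 0.39306938 = 5.2900

Answer: Price = 5.2900


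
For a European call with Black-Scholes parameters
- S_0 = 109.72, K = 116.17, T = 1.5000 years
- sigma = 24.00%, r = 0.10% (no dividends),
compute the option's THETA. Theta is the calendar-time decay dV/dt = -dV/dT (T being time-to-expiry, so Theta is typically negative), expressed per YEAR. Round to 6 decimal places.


d1 = -0.0422638004; d2 = -0.3362025695
phi(d1) = 0.3985861384; exp(-qT) = 1.0000000000; exp(-rT) = 0.9985011244
Theta = -S*exp(-qT)*phi(d1)*sigma/(2*sqrt(T)) - r*K*exp(-rT)*N(d2) + q*S*exp(-qT)*N(d1)
N(d1) = 0.4831442013; N(d2) = 0.3683590577; sqrt(T) = 1.2247448714
Term 1 = -109.7200 * 1.0000000000 * 0.3985861384 * 0.2400 / (2 * 1.2247448714) = -4.2849287678
Term 2 = -0.0010 * 116.1700 * 0.9985011244 * 0.3683590577 = -0.0427281314
Term 3 = 0 (no dividend yield, q = 0)
Theta = -4.2849287678 + (-0.0427281314) + (0.0000000000) = -4.327657

Answer: Theta = -4.327657


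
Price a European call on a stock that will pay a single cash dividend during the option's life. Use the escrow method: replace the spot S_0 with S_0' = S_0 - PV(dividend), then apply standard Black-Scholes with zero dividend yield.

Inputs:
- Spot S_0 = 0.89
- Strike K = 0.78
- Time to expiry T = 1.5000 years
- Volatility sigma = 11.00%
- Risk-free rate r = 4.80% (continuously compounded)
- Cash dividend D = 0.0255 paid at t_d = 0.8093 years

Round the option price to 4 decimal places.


Answer: Price = 0.1444

Derivation:
PV(D) = D * exp(-r * t_d) = 0.0255 * 0.96189845 = 0.02452841
S_0' = S_0 - PV(D) = 0.8900 - 0.02452841 = 0.86547159
d1 = (ln(S_0'/K) + (r + sigma^2/2)*T) / (sigma*sqrt(T)) = 1.37361171
d2 = d1 - sigma*sqrt(T) = 1.23888978
exp(-rT) = 0.93053090
N(d1) = 0.91521887; N(d2) = 0.89230684
C = S_0' * N(d1) - K * exp(-rT) * N(d2) = 0.86547159 * 0.91521887 - 0.7800 * 0.93053090 * 0.89230684 = 0.1444


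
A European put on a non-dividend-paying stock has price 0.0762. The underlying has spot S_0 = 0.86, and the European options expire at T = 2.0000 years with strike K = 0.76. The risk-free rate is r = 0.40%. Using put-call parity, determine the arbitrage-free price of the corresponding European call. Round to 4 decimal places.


Put-call parity: C - P = S_0 * exp(-qT) - K * exp(-rT).
S_0 * exp(-qT) = 0.8600 * 1.00000000 = 0.86000000
K * exp(-rT) = 0.7600 * 0.99203191 = 0.75394426
C = P + S*exp(-qT) - K*exp(-rT)
C = 0.0762 + 0.86000000 - 0.75394426 = 0.1823

Answer: Call price = 0.1823


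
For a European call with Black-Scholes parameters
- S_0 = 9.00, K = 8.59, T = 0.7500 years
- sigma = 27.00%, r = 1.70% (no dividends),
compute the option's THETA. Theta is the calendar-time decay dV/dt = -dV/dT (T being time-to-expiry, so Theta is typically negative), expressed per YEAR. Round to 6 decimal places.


d1 = 0.3708442294; d2 = 0.1370173703
phi(d1) = 0.3724318338; exp(-qT) = 1.0000000000; exp(-rT) = 0.9873309369
Theta = -S*exp(-qT)*phi(d1)*sigma/(2*sqrt(T)) - r*K*exp(-rT)*N(d2) + q*S*exp(-qT)*N(d1)
N(d1) = 0.6446232219; N(d2) = 0.5544914675; sqrt(T) = 0.8660254038
Term 1 = -9.0000 * 1.0000000000 * 0.3724318338 * 0.2700 / (2 * 0.8660254038) = -0.5225073954
Term 2 = -0.0170 * 8.5900 * 0.9873309369 * 0.5544914675 = -0.0799465447
Term 3 = 0 (no dividend yield, q = 0)
Theta = -0.5225073954 + (-0.0799465447) + (0.0000000000) = -0.602454

Answer: Theta = -0.602454


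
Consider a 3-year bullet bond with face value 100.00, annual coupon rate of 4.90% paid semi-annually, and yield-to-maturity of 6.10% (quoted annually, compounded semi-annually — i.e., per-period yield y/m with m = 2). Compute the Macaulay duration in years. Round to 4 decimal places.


Coupon per period c = face * coupon_rate / m = 2.450000
Periods per year m = 2; per-period yield y/m = 0.030500
Number of cashflows N = 6
Cashflows (t years, CF_t, discount factor 1/(1+y/m)^(m*t), PV):
  t = 0.5000: CF_t = 2.450000, DF = 0.970403, PV = 2.377487
  t = 1.0000: CF_t = 2.450000, DF = 0.941681, PV = 2.307120
  t = 1.5000: CF_t = 2.450000, DF = 0.913810, PV = 2.238835
  t = 2.0000: CF_t = 2.450000, DF = 0.886764, PV = 2.172572
  t = 2.5000: CF_t = 2.450000, DF = 0.860518, PV = 2.108269
  t = 3.0000: CF_t = 102.450000, DF = 0.835049, PV = 85.550782
Price P = sum_t PV_t = 96.755065
Macaulay numerator sum_t t * PV_t:
  t * PV_t at t = 0.5000: 1.188743
  t * PV_t at t = 1.0000: 2.307120
  t * PV_t at t = 1.5000: 3.358253
  t * PV_t at t = 2.0000: 4.345143
  t * PV_t at t = 2.5000: 5.270673
  t * PV_t at t = 3.0000: 256.652347
Macaulay duration D = (sum_t t * PV_t) / P = 273.122280 / 96.755065 = 2.822822

Answer: Macaulay duration = 2.8228 years


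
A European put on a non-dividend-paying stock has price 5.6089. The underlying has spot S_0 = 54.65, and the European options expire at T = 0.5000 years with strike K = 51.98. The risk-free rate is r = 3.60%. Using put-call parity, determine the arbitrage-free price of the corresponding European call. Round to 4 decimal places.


Put-call parity: C - P = S_0 * exp(-qT) - K * exp(-rT).
S_0 * exp(-qT) = 54.6500 * 1.00000000 = 54.65000000
K * exp(-rT) = 51.9800 * 0.98216103 = 51.05273046
C = P + S*exp(-qT) - K*exp(-rT)
C = 5.6089 + 54.65000000 - 51.05273046 = 9.2062

Answer: Call price = 9.2062


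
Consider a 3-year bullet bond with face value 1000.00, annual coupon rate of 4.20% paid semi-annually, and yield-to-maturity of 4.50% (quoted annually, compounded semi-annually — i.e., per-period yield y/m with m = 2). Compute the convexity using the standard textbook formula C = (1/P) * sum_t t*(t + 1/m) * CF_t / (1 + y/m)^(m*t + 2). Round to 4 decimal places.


Coupon per period c = face * coupon_rate / m = 21.000000
Periods per year m = 2; per-period yield y/m = 0.022500
Number of cashflows N = 6
Cashflows (t years, CF_t, discount factor 1/(1+y/m)^(m*t), PV):
  t = 0.5000: CF_t = 21.000000, DF = 0.977995, PV = 20.537897
  t = 1.0000: CF_t = 21.000000, DF = 0.956474, PV = 20.085963
  t = 1.5000: CF_t = 21.000000, DF = 0.935427, PV = 19.643974
  t = 2.0000: CF_t = 21.000000, DF = 0.914843, PV = 19.211710
  t = 2.5000: CF_t = 21.000000, DF = 0.894712, PV = 18.788959
  t = 3.0000: CF_t = 1021.000000, DF = 0.875024, PV = 893.399782
Price P = sum_t PV_t = 991.668285
Convexity numerator sum_t t*(t + 1/m) * CF_t / (1+y/m)^(m*t + 2):
  t = 0.5000: term = 9.821987
  t = 1.0000: term = 28.817565
  t = 1.5000: term = 56.366876
  t = 2.0000: term = 91.877549
  t = 2.5000: term = 134.783690
  t = 3.0000: term = 8972.397542
Convexity = (1/P) * sum = 9294.065209 / 991.668285 = 9.372151

Answer: Convexity = 9.3722


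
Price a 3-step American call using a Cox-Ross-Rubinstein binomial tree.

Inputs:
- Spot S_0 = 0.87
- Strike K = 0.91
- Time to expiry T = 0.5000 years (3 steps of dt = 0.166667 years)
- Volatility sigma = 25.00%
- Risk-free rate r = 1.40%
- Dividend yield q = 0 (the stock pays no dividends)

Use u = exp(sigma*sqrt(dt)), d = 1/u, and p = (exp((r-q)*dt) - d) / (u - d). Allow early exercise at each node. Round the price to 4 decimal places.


Answer: Price = V(0,0) = 0.0503

Derivation:
dt = T/N = 0.166667
u = exp(sigma*sqrt(dt)) = 1.107452; d = 1/u = 0.902974
p = (exp((r-q)*dt) - d) / (u - d) = 0.485931
Discount per step: exp(-r*dt) = 0.997669
Stock lattice S(k, i) with i counting down-moves:
  k=0: S(0,0) = 0.8700
  k=1: S(1,0) = 0.9635; S(1,1) = 0.7856
  k=2: S(2,0) = 1.0670; S(2,1) = 0.8700; S(2,2) = 0.7094
  k=3: S(3,0) = 1.1817; S(3,1) = 0.9635; S(3,2) = 0.7856; S(3,3) = 0.6405
Terminal payoffs V(N, i) = max(S_T - K, 0):
  V(3,0) = 0.271665; V(3,1) = 0.053483; V(3,2) = 0.000000; V(3,3) = 0.000000
Backward induction: V(k, i) = exp(-r*dt) * [p * V(k+1, i) + (1-p) * V(k+1, i+1)]; then take max(V_cont, immediate exercise) for American.
  V(2,0) = exp(-r*dt) * [p*0.271665 + (1-p)*0.053483] = 0.159133; exercise = 0.157012; V(2,0) = max -> 0.159133
  V(2,1) = exp(-r*dt) * [p*0.053483 + (1-p)*0.000000] = 0.025929; exercise = 0.000000; V(2,1) = max -> 0.025929
  V(2,2) = exp(-r*dt) * [p*0.000000 + (1-p)*0.000000] = 0.000000; exercise = 0.000000; V(2,2) = max -> 0.000000
  V(1,0) = exp(-r*dt) * [p*0.159133 + (1-p)*0.025929] = 0.090445; exercise = 0.053483; V(1,0) = max -> 0.090445
  V(1,1) = exp(-r*dt) * [p*0.025929 + (1-p)*0.000000] = 0.012570; exercise = 0.000000; V(1,1) = max -> 0.012570
  V(0,0) = exp(-r*dt) * [p*0.090445 + (1-p)*0.012570] = 0.050295; exercise = 0.000000; V(0,0) = max -> 0.050295


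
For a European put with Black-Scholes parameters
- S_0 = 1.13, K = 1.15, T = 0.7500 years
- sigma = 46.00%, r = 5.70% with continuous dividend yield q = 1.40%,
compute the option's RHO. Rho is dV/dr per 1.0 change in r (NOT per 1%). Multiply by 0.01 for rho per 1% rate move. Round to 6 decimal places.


Answer: Rho = -0.466468

Derivation:
d1 = 0.2361003397; d2 = -0.1622713460
phi(d1) = 0.3879766124; exp(-qT) = 0.9895549326; exp(-rT) = 0.9581508979
N(-d2) = 0.5644539109
Rho = -K*T*exp(-rT)*N(-d2) = -1.1500 * 0.7500 * 0.9581508979 * 0.5644539109 = -0.466468


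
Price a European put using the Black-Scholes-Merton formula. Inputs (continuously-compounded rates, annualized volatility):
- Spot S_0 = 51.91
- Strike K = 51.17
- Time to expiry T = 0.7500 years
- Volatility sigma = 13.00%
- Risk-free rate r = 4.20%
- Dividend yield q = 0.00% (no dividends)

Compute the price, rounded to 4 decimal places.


d1 = (ln(S/K) + (r - q + 0.5*sigma^2) * T) / (sigma * sqrt(T)) = 0.46361695
d2 = d1 - sigma * sqrt(T) = 0.35103364
exp(-rT) = 0.96899096; exp(-qT) = 1.00000000
P = K * exp(-rT) * N(-d2) - S_0 * exp(-qT) * N(-d1)
N(-d1) = 0.32146111; N(-d2) = 0.36278155
P = 51.1700 * 0.96899096 * 0.36278155 - 51.9100 * 1.00000000 * 0.32146111 = 1.3008

Answer: Price = 1.3008


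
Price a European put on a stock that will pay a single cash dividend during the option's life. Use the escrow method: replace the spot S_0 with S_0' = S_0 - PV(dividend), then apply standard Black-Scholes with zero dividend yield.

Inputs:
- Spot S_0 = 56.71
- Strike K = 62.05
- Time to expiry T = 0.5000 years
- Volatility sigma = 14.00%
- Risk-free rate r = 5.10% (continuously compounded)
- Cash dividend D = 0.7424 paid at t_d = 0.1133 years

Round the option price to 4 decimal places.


PV(D) = D * exp(-r * t_d) = 0.7424 * 0.99423836 = 0.73812256
S_0' = S_0 - PV(D) = 56.7100 - 0.73812256 = 55.97187744
d1 = (ln(S_0'/K) + (r + sigma^2/2)*T) / (sigma*sqrt(T)) = -0.73429136
d2 = d1 - sigma*sqrt(T) = -0.83328631
exp(-rT) = 0.97482238
N(-d1) = 0.76861441; N(-d2) = 0.79765836
P = K * exp(-rT) * N(-d2) - S_0' * N(-d1) = 62.0500 * 0.97482238 * 0.79765836 - 55.97187744 * 0.76861441 = 5.2278

Answer: Price = 5.2278


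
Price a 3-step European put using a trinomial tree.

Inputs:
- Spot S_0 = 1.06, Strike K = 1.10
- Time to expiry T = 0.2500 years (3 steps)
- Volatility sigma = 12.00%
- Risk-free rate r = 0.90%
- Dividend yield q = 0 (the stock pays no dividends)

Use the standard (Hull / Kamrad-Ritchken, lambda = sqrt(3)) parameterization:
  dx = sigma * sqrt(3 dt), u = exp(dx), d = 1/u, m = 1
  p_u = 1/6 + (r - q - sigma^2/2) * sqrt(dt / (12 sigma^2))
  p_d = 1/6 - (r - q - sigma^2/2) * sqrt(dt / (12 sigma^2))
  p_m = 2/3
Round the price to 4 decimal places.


dt = T/N = 0.083333; dx = sigma*sqrt(3*dt) = 0.060000
u = exp(dx) = 1.061837; d = 1/u = 0.941765
p_u = 0.167917, p_m = 0.666667, p_d = 0.165417
Discount per step: exp(-r*dt) = 0.999250
Stock lattice S(k, j) with j the centered position index:
  k=0: S(0,+0) = 1.0600
  k=1: S(1,-1) = 0.9983; S(1,+0) = 1.0600; S(1,+1) = 1.1255
  k=2: S(2,-2) = 0.9401; S(2,-1) = 0.9983; S(2,+0) = 1.0600; S(2,+1) = 1.1255; S(2,+2) = 1.1951
  k=3: S(3,-3) = 0.8854; S(3,-2) = 0.9401; S(3,-1) = 0.9983; S(3,+0) = 1.0600; S(3,+1) = 1.1255; S(3,+2) = 1.1951; S(3,+3) = 1.2691
Terminal payoffs V(N, j) = max(K - S_T, 0):
  V(3,-3) = 0.214614; V(3,-2) = 0.159864; V(3,-1) = 0.101730; V(3,+0) = 0.040000; V(3,+1) = 0.000000; V(3,+2) = 0.000000; V(3,+3) = 0.000000
Backward induction: V(k, j) = exp(-r*dt) * [p_u * V(k+1, j+1) + p_m * V(k+1, j) + p_d * V(k+1, j-1)]
  V(2,-2) = exp(-r*dt) * [p_u*0.101730 + p_m*0.159864 + p_d*0.214614] = 0.159040
  V(2,-1) = exp(-r*dt) * [p_u*0.040000 + p_m*0.101730 + p_d*0.159864] = 0.100905
  V(2,+0) = exp(-r*dt) * [p_u*0.000000 + p_m*0.040000 + p_d*0.101730] = 0.043462
  V(2,+1) = exp(-r*dt) * [p_u*0.000000 + p_m*0.000000 + p_d*0.040000] = 0.006612
  V(2,+2) = exp(-r*dt) * [p_u*0.000000 + p_m*0.000000 + p_d*0.000000] = 0.000000
  V(1,-1) = exp(-r*dt) * [p_u*0.043462 + p_m*0.100905 + p_d*0.159040] = 0.100800
  V(1,+0) = exp(-r*dt) * [p_u*0.006612 + p_m*0.043462 + p_d*0.100905] = 0.046741
  V(1,+1) = exp(-r*dt) * [p_u*0.000000 + p_m*0.006612 + p_d*0.043462] = 0.011588
  V(0,+0) = exp(-r*dt) * [p_u*0.011588 + p_m*0.046741 + p_d*0.100800] = 0.049743

Answer: Price = V(0,0) = 0.0497


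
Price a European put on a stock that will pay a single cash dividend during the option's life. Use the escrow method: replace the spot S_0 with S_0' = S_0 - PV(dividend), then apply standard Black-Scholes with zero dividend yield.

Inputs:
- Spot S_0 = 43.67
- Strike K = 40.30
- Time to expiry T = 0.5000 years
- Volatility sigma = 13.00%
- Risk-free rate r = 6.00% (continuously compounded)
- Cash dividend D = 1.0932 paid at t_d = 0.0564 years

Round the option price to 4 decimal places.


PV(D) = D * exp(-r * t_d) = 1.0932 * 0.99662172 = 1.08950686
S_0' = S_0 - PV(D) = 43.6700 - 1.08950686 = 42.58049314
d1 = (ln(S_0'/K) + (r + sigma^2/2)*T) / (sigma*sqrt(T)) = 0.97112709
d2 = d1 - sigma*sqrt(T) = 0.87920321
exp(-rT) = 0.97044553
N(-d1) = 0.16574250; N(-d2) = 0.18964555
P = K * exp(-rT) * N(-d2) - S_0' * N(-d1) = 40.3000 * 0.97044553 * 0.18964555 - 42.58049314 * 0.16574250 = 0.3594

Answer: Price = 0.3594


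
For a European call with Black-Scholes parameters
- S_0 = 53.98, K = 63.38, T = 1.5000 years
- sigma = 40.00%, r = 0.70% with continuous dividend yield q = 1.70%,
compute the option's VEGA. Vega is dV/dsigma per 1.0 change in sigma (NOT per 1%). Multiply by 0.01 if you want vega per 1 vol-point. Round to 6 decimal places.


Answer: Vega = 25.546042

Derivation:
d1 = -0.1133598270; d2 = -0.6032577755
phi(d1) = 0.3963872037; exp(-qT) = 0.9748223790; exp(-rT) = 0.9895549326
Vega = S * exp(-qT) * phi(d1) * sqrt(T) = 53.9800 * 0.9748223790 * 0.3963872037 * 1.2247448714 = 25.546042


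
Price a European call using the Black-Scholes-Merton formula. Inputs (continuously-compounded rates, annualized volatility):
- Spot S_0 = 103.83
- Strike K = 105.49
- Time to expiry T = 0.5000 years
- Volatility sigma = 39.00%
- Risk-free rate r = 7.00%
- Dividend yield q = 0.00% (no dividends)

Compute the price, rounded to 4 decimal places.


Answer: Price = 12.2902

Derivation:
d1 = (ln(S/K) + (r - q + 0.5*sigma^2) * T) / (sigma * sqrt(T)) = 0.20728667
d2 = d1 - sigma * sqrt(T) = -0.06848498
exp(-rT) = 0.96560542; exp(-qT) = 1.00000000
C = S_0 * exp(-qT) * N(d1) - K * exp(-rT) * N(d2)
N(d1) = 0.58210701; N(d2) = 0.47269979
C = 103.8300 * 1.00000000 * 0.58210701 - 105.4900 * 0.96560542 * 0.47269979 = 12.2902


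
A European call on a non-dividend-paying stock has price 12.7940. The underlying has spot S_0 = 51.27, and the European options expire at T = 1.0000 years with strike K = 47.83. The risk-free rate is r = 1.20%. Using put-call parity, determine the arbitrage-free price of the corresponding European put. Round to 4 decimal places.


Answer: Put price = 8.7835

Derivation:
Put-call parity: C - P = S_0 * exp(-qT) - K * exp(-rT).
S_0 * exp(-qT) = 51.2700 * 1.00000000 = 51.27000000
K * exp(-rT) = 47.8300 * 0.98807171 = 47.25947003
P = C - S*exp(-qT) + K*exp(-rT)
P = 12.7940 - 51.27000000 + 47.25947003 = 8.7835


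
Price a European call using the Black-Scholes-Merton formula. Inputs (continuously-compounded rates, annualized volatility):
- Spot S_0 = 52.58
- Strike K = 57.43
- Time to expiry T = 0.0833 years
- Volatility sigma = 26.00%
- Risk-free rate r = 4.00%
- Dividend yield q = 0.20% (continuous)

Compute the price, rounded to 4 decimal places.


Answer: Price = 0.2641

Derivation:
d1 = (ln(S/K) + (r - q + 0.5*sigma^2) * T) / (sigma * sqrt(T)) = -1.09607520
d2 = d1 - sigma * sqrt(T) = -1.17111572
exp(-rT) = 0.99667354; exp(-qT) = 0.99983341
C = S_0 * exp(-qT) * N(d1) - K * exp(-rT) * N(d2)
N(d1) = 0.13652293; N(d2) = 0.12077613
C = 52.5800 * 0.99983341 * 0.13652293 - 57.4300 * 0.99667354 * 0.12077613 = 0.2641


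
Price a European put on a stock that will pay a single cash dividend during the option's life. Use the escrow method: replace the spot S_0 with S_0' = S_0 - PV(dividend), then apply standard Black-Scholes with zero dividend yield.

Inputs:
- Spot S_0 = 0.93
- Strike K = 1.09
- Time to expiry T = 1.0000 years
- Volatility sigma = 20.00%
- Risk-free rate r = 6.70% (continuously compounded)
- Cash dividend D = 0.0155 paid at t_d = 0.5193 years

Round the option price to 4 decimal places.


PV(D) = D * exp(-r * t_d) = 0.0155 * 0.96580522 = 0.01496998
S_0' = S_0 - PV(D) = 0.9300 - 0.01496998 = 0.91503002
d1 = (ln(S_0'/K) + (r + sigma^2/2)*T) / (sigma*sqrt(T)) = -0.43988051
d2 = d1 - sigma*sqrt(T) = -0.63988051
exp(-rT) = 0.93519520
N(-d1) = 0.66998818; N(-d2) = 0.73887486
P = K * exp(-rT) * N(-d2) - S_0' * N(-d1) = 1.0900 * 0.93519520 * 0.73887486 - 0.91503002 * 0.66998818 = 0.1401

Answer: Price = 0.1401


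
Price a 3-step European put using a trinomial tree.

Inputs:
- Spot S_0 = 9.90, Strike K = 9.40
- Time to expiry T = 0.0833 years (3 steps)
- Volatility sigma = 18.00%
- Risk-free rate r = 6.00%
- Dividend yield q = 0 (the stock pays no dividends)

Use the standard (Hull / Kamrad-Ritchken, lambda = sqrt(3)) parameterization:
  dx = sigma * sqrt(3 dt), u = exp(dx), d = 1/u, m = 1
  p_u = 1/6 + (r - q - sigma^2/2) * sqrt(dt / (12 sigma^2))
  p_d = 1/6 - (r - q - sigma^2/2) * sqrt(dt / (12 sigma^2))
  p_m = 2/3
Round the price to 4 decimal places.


Answer: Price = V(0,0) = 0.0265

Derivation:
dt = T/N = 0.027767; dx = sigma*sqrt(3*dt) = 0.051951
u = exp(dx) = 1.053324; d = 1/u = 0.949375
p_u = 0.178372, p_m = 0.666667, p_d = 0.154962
Discount per step: exp(-r*dt) = 0.998335
Stock lattice S(k, j) with j the centered position index:
  k=0: S(0,+0) = 9.9000
  k=1: S(1,-1) = 9.3988; S(1,+0) = 9.9000; S(1,+1) = 10.4279
  k=2: S(2,-2) = 8.9230; S(2,-1) = 9.3988; S(2,+0) = 9.9000; S(2,+1) = 10.4279; S(2,+2) = 10.9840
  k=3: S(3,-3) = 8.4713; S(3,-2) = 8.9230; S(3,-1) = 9.3988; S(3,+0) = 9.9000; S(3,+1) = 10.4279; S(3,+2) = 10.9840; S(3,+3) = 11.5697
Terminal payoffs V(N, j) = max(K - S_T, 0):
  V(3,-3) = 0.928722; V(3,-2) = 0.476997; V(3,-1) = 0.001185; V(3,+0) = 0.000000; V(3,+1) = 0.000000; V(3,+2) = 0.000000; V(3,+3) = 0.000000
Backward induction: V(k, j) = exp(-r*dt) * [p_u * V(k+1, j+1) + p_m * V(k+1, j) + p_d * V(k+1, j-1)]
  V(2,-2) = exp(-r*dt) * [p_u*0.001185 + p_m*0.476997 + p_d*0.928722] = 0.461357
  V(2,-1) = exp(-r*dt) * [p_u*0.000000 + p_m*0.001185 + p_d*0.476997] = 0.074582
  V(2,+0) = exp(-r*dt) * [p_u*0.000000 + p_m*0.000000 + p_d*0.001185] = 0.000183
  V(2,+1) = exp(-r*dt) * [p_u*0.000000 + p_m*0.000000 + p_d*0.000000] = 0.000000
  V(2,+2) = exp(-r*dt) * [p_u*0.000000 + p_m*0.000000 + p_d*0.000000] = 0.000000
  V(1,-1) = exp(-r*dt) * [p_u*0.000183 + p_m*0.074582 + p_d*0.461357] = 0.121045
  V(1,+0) = exp(-r*dt) * [p_u*0.000000 + p_m*0.000183 + p_d*0.074582] = 0.011660
  V(1,+1) = exp(-r*dt) * [p_u*0.000000 + p_m*0.000000 + p_d*0.000183] = 0.000028
  V(0,+0) = exp(-r*dt) * [p_u*0.000028 + p_m*0.011660 + p_d*0.121045] = 0.026492
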